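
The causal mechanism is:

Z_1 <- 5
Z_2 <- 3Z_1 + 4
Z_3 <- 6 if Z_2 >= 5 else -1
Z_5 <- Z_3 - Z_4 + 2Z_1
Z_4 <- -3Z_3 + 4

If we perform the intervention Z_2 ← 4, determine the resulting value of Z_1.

5

Under do(Z_2=4), the mechanism Z_2 <- 3Z_1 + 4 is discarded; Z_2 is fixed at 4.
Z_1 is not downstream of the intervention, so its value is determined by the original equations.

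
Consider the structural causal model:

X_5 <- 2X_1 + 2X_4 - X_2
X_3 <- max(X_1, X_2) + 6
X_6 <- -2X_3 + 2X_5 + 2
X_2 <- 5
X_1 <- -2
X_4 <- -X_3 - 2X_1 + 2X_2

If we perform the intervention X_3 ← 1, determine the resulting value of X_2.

5

Under do(X_3=1), the mechanism X_3 <- max(X_1, X_2) + 6 is discarded; X_3 is fixed at 1.
Since X_2 is not a descendant of the intervened variable, it is unaffected.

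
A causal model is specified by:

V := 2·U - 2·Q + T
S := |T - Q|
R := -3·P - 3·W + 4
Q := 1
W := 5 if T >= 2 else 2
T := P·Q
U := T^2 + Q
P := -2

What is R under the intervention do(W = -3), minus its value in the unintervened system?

15

Under do(W=-3), the mechanism W := 5 if T >= 2 else 2 is discarded; W is fixed at -3.
R = -3·P - 3·W + 4  [with P=-2, W=-3]  = 19
Without intervention: T = P·Q  [with P=-2, Q=1]  = -2; W = 5 if T >= 2 else 2  [with T=-2]  = 2; R = -3·P - 3·W + 4  [with P=-2, W=2]  = 4.
Change = 19 − 4 = 15.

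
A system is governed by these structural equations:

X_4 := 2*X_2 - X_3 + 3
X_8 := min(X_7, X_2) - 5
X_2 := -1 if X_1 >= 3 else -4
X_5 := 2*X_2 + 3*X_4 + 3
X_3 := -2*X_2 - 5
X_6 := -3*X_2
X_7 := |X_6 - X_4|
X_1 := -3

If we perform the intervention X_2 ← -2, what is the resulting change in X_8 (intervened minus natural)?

2

do(X_2=-2) replaces the equation X_2 := -1 if X_1 >= 3 else -4 with the constant X_2 = -2.
X_3 = -2*X_2 - 5  [with X_2=-2]  = -1
X_4 = 2*X_2 - X_3 + 3  [with X_2=-2, X_3=-1]  = 0
X_6 = -3*X_2  [with X_2=-2]  = 6
X_7 = |X_6 - X_4|  [with X_6=6, X_4=0]  = 6
X_8 = min(X_7, X_2) - 5  [with X_7=6, X_2=-2]  = -7
Without intervention: X_2 = -1 if X_1 >= 3 else -4  [with X_1=-3]  = -4; X_3 = -2*X_2 - 5  [with X_2=-4]  = 3; X_4 = 2*X_2 - X_3 + 3  [with X_2=-4, X_3=3]  = -8; X_6 = -3*X_2  [with X_2=-4]  = 12; X_7 = |X_6 - X_4|  [with X_6=12, X_4=-8]  = 20; X_8 = min(X_7, X_2) - 5  [with X_7=20, X_2=-4]  = -9.
Change = -7 − (-9) = 2.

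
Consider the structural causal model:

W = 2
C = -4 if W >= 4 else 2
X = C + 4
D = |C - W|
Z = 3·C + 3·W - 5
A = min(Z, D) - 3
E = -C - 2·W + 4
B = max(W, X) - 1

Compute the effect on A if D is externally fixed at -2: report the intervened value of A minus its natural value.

-2

Under do(D=-2), the mechanism D = |C - W| is discarded; D is fixed at -2.
C = -4 if W >= 4 else 2  [with W=2]  = 2
Z = 3·C + 3·W - 5  [with C=2, W=2]  = 7
A = min(Z, D) - 3  [with Z=7, D=-2]  = -5
Without intervention: C = -4 if W >= 4 else 2  [with W=2]  = 2; D = |C - W|  [with C=2, W=2]  = 0; Z = 3·C + 3·W - 5  [with C=2, W=2]  = 7; A = min(Z, D) - 3  [with Z=7, D=0]  = -3.
Change = -5 − (-3) = -2.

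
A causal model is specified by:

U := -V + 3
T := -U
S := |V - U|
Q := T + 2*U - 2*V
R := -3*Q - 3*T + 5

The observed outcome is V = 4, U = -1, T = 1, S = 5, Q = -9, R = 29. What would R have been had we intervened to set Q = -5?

17

The intervention breaks the incoming arrows to Q: Q := T + 2*U - 2*V no longer applies, and Q = -5.
U = -V + 3  [with V=4]  = -1
T = -U  [with U=-1]  = 1
R = -3*Q - 3*T + 5  [with Q=-5, T=1]  = 17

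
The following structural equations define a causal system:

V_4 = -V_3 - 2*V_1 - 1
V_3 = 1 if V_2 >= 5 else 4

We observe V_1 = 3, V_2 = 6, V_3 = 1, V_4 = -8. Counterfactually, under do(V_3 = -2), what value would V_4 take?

-5

The intervention breaks the incoming arrows to V_3: V_3 = 1 if V_2 >= 5 else 4 no longer applies, and V_3 = -2.
V_4 = -V_3 - 2*V_1 - 1  [with V_3=-2, V_1=3]  = -5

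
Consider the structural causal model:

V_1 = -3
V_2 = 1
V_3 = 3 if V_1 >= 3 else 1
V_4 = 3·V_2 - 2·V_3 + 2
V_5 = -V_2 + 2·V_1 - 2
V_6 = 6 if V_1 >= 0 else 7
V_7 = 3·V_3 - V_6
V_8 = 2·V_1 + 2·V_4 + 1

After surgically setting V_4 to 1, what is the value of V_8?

do(V_4=1) replaces the equation V_4 = 3·V_2 - 2·V_3 + 2 with the constant V_4 = 1.
V_8 = 2·V_1 + 2·V_4 + 1  [with V_1=-3, V_4=1]  = -3

-3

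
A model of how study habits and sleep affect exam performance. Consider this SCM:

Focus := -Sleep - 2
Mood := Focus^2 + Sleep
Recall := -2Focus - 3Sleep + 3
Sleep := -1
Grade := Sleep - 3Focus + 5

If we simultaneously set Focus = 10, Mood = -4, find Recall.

-14

Setting Focus = 10, Mood = -4 by intervention discards those variables' equations.
Recall = -2Focus - 3Sleep + 3  [with Focus=10, Sleep=-1]  = -14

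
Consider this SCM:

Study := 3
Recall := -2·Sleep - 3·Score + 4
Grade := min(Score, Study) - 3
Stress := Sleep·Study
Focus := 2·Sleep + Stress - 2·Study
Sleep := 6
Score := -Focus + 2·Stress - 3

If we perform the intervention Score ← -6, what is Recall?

10

The intervention breaks the incoming arrows to Score: Score := -Focus + 2·Stress - 3 no longer applies, and Score = -6.
Recall = -2·Sleep - 3·Score + 4  [with Sleep=6, Score=-6]  = 10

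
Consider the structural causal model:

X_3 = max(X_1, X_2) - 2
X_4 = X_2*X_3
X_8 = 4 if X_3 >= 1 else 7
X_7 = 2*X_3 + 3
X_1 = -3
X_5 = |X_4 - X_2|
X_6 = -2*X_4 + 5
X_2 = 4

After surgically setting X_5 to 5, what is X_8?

4

do(X_5=5) replaces the equation X_5 = |X_4 - X_2| with the constant X_5 = 5.
X_8 is not downstream of the intervention, so its value is determined by the original equations.
X_3 = max(X_1, X_2) - 2  [with X_1=-3, X_2=4]  = 2
X_8 = 4 if X_3 >= 1 else 7  [with X_3=2]  = 4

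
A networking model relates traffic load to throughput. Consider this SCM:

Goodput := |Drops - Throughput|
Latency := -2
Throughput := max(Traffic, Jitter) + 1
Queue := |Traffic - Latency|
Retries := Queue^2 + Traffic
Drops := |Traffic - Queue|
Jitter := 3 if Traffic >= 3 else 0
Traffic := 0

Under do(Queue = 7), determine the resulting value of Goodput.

The intervention breaks the incoming arrows to Queue: Queue := |Traffic - Latency| no longer applies, and Queue = 7.
Drops = |Traffic - Queue|  [with Traffic=0, Queue=7]  = 7
Jitter = 3 if Traffic >= 3 else 0  [with Traffic=0]  = 0
Throughput = max(Traffic, Jitter) + 1  [with Traffic=0, Jitter=0]  = 1
Goodput = |Drops - Throughput|  [with Drops=7, Throughput=1]  = 6

6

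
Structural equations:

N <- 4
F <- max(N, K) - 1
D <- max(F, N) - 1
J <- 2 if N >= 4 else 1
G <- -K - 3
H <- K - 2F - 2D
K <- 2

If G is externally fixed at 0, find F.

do(G=0) replaces the equation G <- -K - 3 with the constant G = 0.
F is not downstream of the intervention, so its value is determined by the original equations.
F = max(N, K) - 1  [with N=4, K=2]  = 3

3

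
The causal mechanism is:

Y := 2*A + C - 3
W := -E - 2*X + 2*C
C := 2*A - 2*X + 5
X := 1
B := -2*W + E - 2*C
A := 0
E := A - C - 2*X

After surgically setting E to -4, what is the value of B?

The intervention breaks the incoming arrows to E: E := A - C - 2*X no longer applies, and E = -4.
C = 2*A - 2*X + 5  [with A=0, X=1]  = 3
W = -E - 2*X + 2*C  [with E=-4, X=1, C=3]  = 8
B = -2*W + E - 2*C  [with W=8, E=-4, C=3]  = -26

-26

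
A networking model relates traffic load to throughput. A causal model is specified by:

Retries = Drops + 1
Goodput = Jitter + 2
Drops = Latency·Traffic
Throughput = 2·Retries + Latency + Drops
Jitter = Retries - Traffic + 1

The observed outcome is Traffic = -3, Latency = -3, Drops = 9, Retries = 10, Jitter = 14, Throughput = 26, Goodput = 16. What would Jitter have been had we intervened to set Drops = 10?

do(Drops=10) replaces the equation Drops = Latency·Traffic with the constant Drops = 10.
Retries = Drops + 1  [with Drops=10]  = 11
Jitter = Retries - Traffic + 1  [with Retries=11, Traffic=-3]  = 15

15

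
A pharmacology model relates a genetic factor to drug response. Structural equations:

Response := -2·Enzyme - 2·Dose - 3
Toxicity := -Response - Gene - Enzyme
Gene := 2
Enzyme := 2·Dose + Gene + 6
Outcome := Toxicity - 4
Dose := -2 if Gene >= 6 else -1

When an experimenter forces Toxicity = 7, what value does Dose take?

-1

Under do(Toxicity=7), the mechanism Toxicity := -Response - Gene - Enzyme is discarded; Toxicity is fixed at 7.
No directed path runs from Toxicity to Dose, so Dose keeps its natural value.
Dose = -2 if Gene >= 6 else -1  [with Gene=2]  = -1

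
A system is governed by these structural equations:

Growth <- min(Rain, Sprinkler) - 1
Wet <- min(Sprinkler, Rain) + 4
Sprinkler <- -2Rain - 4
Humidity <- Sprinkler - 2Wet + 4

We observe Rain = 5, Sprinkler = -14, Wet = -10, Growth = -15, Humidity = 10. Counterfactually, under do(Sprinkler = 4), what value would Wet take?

The intervention breaks the incoming arrows to Sprinkler: Sprinkler <- -2Rain - 4 no longer applies, and Sprinkler = 4.
Wet = min(Sprinkler, Rain) + 4  [with Sprinkler=4, Rain=5]  = 8

8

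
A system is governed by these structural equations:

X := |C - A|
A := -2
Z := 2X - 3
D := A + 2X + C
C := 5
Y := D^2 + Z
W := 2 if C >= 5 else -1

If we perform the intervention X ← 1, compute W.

The intervention breaks the incoming arrows to X: X := |C - A| no longer applies, and X = 1.
W is not downstream of the intervention, so its value is determined by the original equations.
W = 2 if C >= 5 else -1  [with C=5]  = 2

2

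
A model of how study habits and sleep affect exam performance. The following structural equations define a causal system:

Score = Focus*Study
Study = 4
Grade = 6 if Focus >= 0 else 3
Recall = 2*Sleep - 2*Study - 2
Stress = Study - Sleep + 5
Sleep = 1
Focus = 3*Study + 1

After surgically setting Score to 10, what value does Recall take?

-8

The intervention breaks the incoming arrows to Score: Score = Focus*Study no longer applies, and Score = 10.
Since Recall is not a descendant of the intervened variable, it is unaffected.
Recall = 2*Sleep - 2*Study - 2  [with Sleep=1, Study=4]  = -8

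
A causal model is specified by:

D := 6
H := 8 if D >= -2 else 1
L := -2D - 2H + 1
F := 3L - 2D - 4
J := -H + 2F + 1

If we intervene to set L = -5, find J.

do(L=-5) replaces the equation L := -2D - 2H + 1 with the constant L = -5.
H = 8 if D >= -2 else 1  [with D=6]  = 8
F = 3L - 2D - 4  [with L=-5, D=6]  = -31
J = -H + 2F + 1  [with H=8, F=-31]  = -69

-69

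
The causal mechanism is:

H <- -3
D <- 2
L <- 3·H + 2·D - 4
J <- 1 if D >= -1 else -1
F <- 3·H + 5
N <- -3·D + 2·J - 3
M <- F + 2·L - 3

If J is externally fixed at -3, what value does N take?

Under do(J=-3), the mechanism J <- 1 if D >= -1 else -1 is discarded; J is fixed at -3.
N = -3·D + 2·J - 3  [with D=2, J=-3]  = -15

-15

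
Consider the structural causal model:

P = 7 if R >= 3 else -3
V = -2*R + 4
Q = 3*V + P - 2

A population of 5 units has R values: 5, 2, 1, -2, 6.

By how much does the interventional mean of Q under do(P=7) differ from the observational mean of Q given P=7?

Every unit gets P=7 under the intervention. Q values become -13, 5, 11, 29, -19; E[Q|do(P=7)] = 2.6.
E[Q|P=7] averages over only the 2 units with P=7 (R = 5, 6): Q = -13, -19, mean -16.
Difference = 2.6 − (-16) = 18.6.

18.6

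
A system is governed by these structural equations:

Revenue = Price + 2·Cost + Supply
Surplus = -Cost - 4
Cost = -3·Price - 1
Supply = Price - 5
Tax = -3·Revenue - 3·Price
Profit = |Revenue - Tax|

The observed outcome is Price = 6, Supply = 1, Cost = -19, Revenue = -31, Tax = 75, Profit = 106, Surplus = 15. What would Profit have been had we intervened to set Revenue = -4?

Under do(Revenue=-4), the mechanism Revenue = Price + 2·Cost + Supply is discarded; Revenue is fixed at -4.
Tax = -3·Revenue - 3·Price  [with Revenue=-4, Price=6]  = -6
Profit = |Revenue - Tax|  [with Revenue=-4, Tax=-6]  = 2

2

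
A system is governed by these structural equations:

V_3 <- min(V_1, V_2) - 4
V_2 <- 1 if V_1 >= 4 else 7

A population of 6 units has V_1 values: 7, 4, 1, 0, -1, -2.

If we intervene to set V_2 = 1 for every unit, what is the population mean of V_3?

Under do(V_2=1), V_2's equation is replaced by V_2=1 for every unit. Per-unit V_3: -3, -3, -3, -4, -5, -6. Mean = -4.

-4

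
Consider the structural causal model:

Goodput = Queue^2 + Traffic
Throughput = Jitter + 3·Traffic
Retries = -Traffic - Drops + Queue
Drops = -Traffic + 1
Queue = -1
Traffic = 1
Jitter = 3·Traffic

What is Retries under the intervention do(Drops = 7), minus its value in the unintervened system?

-7

The intervention breaks the incoming arrows to Drops: Drops = -Traffic + 1 no longer applies, and Drops = 7.
Retries = -Traffic - Drops + Queue  [with Traffic=1, Drops=7, Queue=-1]  = -9
Without intervention: Drops = -Traffic + 1  [with Traffic=1]  = 0; Retries = -Traffic - Drops + Queue  [with Traffic=1, Drops=0, Queue=-1]  = -2.
Change = -9 − (-2) = -7.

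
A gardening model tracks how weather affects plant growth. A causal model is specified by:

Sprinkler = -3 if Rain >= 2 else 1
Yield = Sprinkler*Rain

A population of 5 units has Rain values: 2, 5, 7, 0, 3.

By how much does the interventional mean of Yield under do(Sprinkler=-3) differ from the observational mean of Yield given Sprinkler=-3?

2.55

The intervention sets Sprinkler=-3 in all 5 units regardless of Rain. Recomputing Yield per unit gives -6, -15, -21, 0, -9; average -10.2.
Observing Sprinkler=-3 restricts to units where Sprinkler's equation naturally yields -3: Rain ∈ {2, 5, 7, 3}. In that subpopulation Yield = -6, -15, -21, -9, mean -12.75.
Difference = -10.2 − (-12.75) = 2.55.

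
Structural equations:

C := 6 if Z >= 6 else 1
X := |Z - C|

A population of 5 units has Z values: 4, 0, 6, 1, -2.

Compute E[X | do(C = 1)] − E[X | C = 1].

0.65

The intervention sets C=1 in all 5 units regardless of Z. Recomputing X per unit gives 3, 1, 5, 0, 3; average 2.4.
Conditioning on C=1 selects the 4 unit(s) with Z ∈ {4, 0, 1, -2}. Their X values: 3, 1, 0, 3. Mean = 1.75.
Difference = 2.4 − 1.75 = 0.65.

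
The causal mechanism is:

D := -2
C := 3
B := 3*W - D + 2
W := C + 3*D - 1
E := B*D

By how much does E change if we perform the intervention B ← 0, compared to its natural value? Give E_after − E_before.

Intervening sets B = 0 and removes its equation (B := 3*W - D + 2).
E = B*D  [with B=0, D=-2]  = 0
Without intervention: W = C + 3*D - 1  [with C=3, D=-2]  = -4; B = 3*W - D + 2  [with W=-4, D=-2]  = -8; E = B*D  [with B=-8, D=-2]  = 16.
Change = 0 − 16 = -16.

-16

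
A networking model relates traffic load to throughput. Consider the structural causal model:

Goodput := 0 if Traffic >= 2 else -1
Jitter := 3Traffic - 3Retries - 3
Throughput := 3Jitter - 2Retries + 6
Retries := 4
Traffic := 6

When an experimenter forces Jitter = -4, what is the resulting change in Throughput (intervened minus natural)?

-21

The intervention breaks the incoming arrows to Jitter: Jitter := 3Traffic - 3Retries - 3 no longer applies, and Jitter = -4.
Throughput = 3Jitter - 2Retries + 6  [with Jitter=-4, Retries=4]  = -14
Without intervention: Jitter = 3Traffic - 3Retries - 3  [with Traffic=6, Retries=4]  = 3; Throughput = 3Jitter - 2Retries + 6  [with Jitter=3, Retries=4]  = 7.
Change = -14 − 7 = -21.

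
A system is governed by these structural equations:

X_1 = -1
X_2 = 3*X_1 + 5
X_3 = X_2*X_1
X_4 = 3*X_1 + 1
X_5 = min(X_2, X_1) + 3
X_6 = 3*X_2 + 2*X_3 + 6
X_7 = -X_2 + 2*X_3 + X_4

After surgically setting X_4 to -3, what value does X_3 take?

-2

Under do(X_4=-3), the mechanism X_4 = 3*X_1 + 1 is discarded; X_4 is fixed at -3.
Since X_3 is not a descendant of the intervened variable, it is unaffected.
X_2 = 3*X_1 + 5  [with X_1=-1]  = 2
X_3 = X_2*X_1  [with X_2=2, X_1=-1]  = -2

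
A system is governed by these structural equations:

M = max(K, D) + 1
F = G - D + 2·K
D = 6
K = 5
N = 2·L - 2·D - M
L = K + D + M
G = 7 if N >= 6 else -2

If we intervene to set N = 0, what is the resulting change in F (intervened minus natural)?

-9

Under do(N=0), the mechanism N = 2·L - 2·D - M is discarded; N is fixed at 0.
G = 7 if N >= 6 else -2  [with N=0]  = -2
F = G - D + 2·K  [with G=-2, D=6, K=5]  = 2
Without intervention: M = max(K, D) + 1  [with K=5, D=6]  = 7; L = K + D + M  [with K=5, D=6, M=7]  = 18; N = 2·L - 2·D - M  [with L=18, D=6, M=7]  = 17; G = 7 if N >= 6 else -2  [with N=17]  = 7; F = G - D + 2·K  [with G=7, D=6, K=5]  = 11.
Change = 2 − 11 = -9.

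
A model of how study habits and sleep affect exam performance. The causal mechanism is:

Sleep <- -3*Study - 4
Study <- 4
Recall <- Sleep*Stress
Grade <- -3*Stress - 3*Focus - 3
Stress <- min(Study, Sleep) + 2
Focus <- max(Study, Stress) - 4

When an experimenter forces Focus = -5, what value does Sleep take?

-16

The intervention breaks the incoming arrows to Focus: Focus <- max(Study, Stress) - 4 no longer applies, and Focus = -5.
Since Sleep is not a descendant of the intervened variable, it is unaffected.
Sleep = -3*Study - 4  [with Study=4]  = -16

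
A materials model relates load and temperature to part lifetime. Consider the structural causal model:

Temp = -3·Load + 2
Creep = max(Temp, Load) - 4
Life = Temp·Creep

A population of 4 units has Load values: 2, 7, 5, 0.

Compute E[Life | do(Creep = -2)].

The intervention sets Creep=-2 in all 4 units regardless of Load. Recomputing Life per unit gives 8, 38, 26, -4; average 17.

17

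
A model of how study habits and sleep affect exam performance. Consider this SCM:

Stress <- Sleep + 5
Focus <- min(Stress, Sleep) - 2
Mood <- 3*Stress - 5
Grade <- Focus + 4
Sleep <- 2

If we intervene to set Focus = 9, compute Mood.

16

The intervention breaks the incoming arrows to Focus: Focus <- min(Stress, Sleep) - 2 no longer applies, and Focus = 9.
Mood is not downstream of the intervention, so its value is determined by the original equations.
Stress = Sleep + 5  [with Sleep=2]  = 7
Mood = 3*Stress - 5  [with Stress=7]  = 16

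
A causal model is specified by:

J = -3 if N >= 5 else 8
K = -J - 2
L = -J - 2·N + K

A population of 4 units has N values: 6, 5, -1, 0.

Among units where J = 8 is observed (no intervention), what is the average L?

E[L|J=8] averages over only the 2 units with J=8 (N = -1, 0): L = -16, -18, mean -17.

-17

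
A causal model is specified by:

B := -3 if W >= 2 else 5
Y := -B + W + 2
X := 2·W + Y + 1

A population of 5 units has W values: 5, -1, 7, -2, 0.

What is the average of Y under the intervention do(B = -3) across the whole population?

The intervention sets B=-3 in all 5 units regardless of W. Recomputing Y per unit gives 10, 4, 12, 3, 5; average 6.8.

6.8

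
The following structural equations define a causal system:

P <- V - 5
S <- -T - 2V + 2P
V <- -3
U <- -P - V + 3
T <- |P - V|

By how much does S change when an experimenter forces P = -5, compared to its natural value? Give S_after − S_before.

do(P=-5) replaces the equation P <- V - 5 with the constant P = -5.
T = |P - V|  [with P=-5, V=-3]  = 2
S = -T - 2V + 2P  [with T=2, V=-3, P=-5]  = -6
Without intervention: P = V - 5  [with V=-3]  = -8; T = |P - V|  [with P=-8, V=-3]  = 5; S = -T - 2V + 2P  [with T=5, V=-3, P=-8]  = -15.
Change = -6 − (-15) = 9.

9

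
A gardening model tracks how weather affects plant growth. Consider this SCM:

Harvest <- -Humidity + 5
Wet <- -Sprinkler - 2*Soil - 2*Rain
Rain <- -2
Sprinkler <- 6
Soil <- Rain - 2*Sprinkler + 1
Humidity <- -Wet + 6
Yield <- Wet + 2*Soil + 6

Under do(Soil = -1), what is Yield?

4

The intervention breaks the incoming arrows to Soil: Soil <- Rain - 2*Sprinkler + 1 no longer applies, and Soil = -1.
Wet = -Sprinkler - 2*Soil - 2*Rain  [with Sprinkler=6, Soil=-1, Rain=-2]  = 0
Yield = Wet + 2*Soil + 6  [with Wet=0, Soil=-1]  = 4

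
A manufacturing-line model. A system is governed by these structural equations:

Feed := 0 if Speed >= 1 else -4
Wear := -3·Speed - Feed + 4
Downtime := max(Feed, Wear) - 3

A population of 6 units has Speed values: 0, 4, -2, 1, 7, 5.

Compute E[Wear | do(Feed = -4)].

Every unit gets Feed=-4 under the intervention. Wear values become 8, -4, 14, 5, -13, -7; E[Wear|do(Feed=-4)] = 0.5.

0.5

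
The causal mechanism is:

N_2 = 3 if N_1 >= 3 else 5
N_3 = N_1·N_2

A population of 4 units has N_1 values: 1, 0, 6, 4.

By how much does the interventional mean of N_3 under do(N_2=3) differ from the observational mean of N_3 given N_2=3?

-6.75

do(N_2=3) breaks N_2's dependence on N_1. With N_2=3 fixed, N_3 across the units is 3, 0, 18, 12, mean 8.25.
E[N_3|N_2=3] averages over only the 2 units with N_2=3 (N_1 = 6, 4): N_3 = 18, 12, mean 15.
Difference = 8.25 − 15 = -6.75.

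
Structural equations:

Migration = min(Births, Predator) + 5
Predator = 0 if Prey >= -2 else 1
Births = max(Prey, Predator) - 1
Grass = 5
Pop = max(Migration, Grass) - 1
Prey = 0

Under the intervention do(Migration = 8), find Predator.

0

do(Migration=8) replaces the equation Migration = min(Births, Predator) + 5 with the constant Migration = 8.
Predator is not downstream of the intervention, so its value is determined by the original equations.
Predator = 0 if Prey >= -2 else 1  [with Prey=0]  = 0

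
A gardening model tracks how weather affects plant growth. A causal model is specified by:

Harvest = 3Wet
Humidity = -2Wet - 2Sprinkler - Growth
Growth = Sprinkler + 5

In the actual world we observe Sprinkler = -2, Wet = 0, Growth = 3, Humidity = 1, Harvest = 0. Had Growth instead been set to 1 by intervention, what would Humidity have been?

The intervention breaks the incoming arrows to Growth: Growth = Sprinkler + 5 no longer applies, and Growth = 1.
Humidity = -2Wet - 2Sprinkler - Growth  [with Wet=0, Sprinkler=-2, Growth=1]  = 3

3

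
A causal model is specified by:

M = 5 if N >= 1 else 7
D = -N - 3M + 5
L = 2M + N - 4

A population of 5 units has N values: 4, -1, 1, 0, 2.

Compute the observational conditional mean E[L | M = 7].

E[L|M=7] averages over only the 2 units with M=7 (N = -1, 0): L = 9, 10, mean 9.5.

9.5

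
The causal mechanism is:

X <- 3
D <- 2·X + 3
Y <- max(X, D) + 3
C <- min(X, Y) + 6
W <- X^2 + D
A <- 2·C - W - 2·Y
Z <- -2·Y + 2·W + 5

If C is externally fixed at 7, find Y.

12

Under do(C=7), the mechanism C <- min(X, Y) + 6 is discarded; C is fixed at 7.
Since Y is not a descendant of the intervened variable, it is unaffected.
D = 2·X + 3  [with X=3]  = 9
Y = max(X, D) + 3  [with X=3, D=9]  = 12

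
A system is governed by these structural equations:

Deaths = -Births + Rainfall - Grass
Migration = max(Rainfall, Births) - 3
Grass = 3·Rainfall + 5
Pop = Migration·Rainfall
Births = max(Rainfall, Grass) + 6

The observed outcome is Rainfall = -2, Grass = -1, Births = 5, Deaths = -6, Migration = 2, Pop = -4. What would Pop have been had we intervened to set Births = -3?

The intervention breaks the incoming arrows to Births: Births = max(Rainfall, Grass) + 6 no longer applies, and Births = -3.
Migration = max(Rainfall, Births) - 3  [with Rainfall=-2, Births=-3]  = -5
Pop = Migration·Rainfall  [with Migration=-5, Rainfall=-2]  = 10

10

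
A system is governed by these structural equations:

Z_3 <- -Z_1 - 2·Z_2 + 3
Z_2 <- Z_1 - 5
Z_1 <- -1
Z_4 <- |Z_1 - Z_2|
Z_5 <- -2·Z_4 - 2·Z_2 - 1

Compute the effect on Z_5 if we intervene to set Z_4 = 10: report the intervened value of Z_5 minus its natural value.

Intervening sets Z_4 = 10 and removes its equation (Z_4 <- |Z_1 - Z_2|).
Z_2 = Z_1 - 5  [with Z_1=-1]  = -6
Z_5 = -2·Z_4 - 2·Z_2 - 1  [with Z_4=10, Z_2=-6]  = -9
Without intervention: Z_2 = Z_1 - 5  [with Z_1=-1]  = -6; Z_4 = |Z_1 - Z_2|  [with Z_1=-1, Z_2=-6]  = 5; Z_5 = -2·Z_4 - 2·Z_2 - 1  [with Z_4=5, Z_2=-6]  = 1.
Change = -9 − 1 = -10.

-10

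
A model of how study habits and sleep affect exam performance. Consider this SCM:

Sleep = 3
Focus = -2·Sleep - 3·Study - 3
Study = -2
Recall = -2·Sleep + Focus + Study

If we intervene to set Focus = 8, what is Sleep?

3

Under do(Focus=8), the mechanism Focus = -2·Sleep - 3·Study - 3 is discarded; Focus is fixed at 8.
Since Sleep is not a descendant of the intervened variable, it is unaffected.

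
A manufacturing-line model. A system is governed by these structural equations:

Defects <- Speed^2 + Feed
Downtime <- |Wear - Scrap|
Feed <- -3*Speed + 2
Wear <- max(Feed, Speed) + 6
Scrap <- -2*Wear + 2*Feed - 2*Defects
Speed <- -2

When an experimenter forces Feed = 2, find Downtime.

Under do(Feed=2), the mechanism Feed <- -3*Speed + 2 is discarded; Feed is fixed at 2.
Wear = max(Feed, Speed) + 6  [with Feed=2, Speed=-2]  = 8
Defects = Speed^2 + Feed  [with Speed=-2, Feed=2]  = 6
Scrap = -2*Wear + 2*Feed - 2*Defects  [with Wear=8, Feed=2, Defects=6]  = -24
Downtime = |Wear - Scrap|  [with Wear=8, Scrap=-24]  = 32

32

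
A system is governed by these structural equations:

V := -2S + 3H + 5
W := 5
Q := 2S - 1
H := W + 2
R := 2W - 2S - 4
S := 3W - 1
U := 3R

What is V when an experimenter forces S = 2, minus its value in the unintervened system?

Under do(S=2), the mechanism S := 3W - 1 is discarded; S is fixed at 2.
H = W + 2  [with W=5]  = 7
V = -2S + 3H + 5  [with S=2, H=7]  = 22
Without intervention: S = 3W - 1  [with W=5]  = 14; H = W + 2  [with W=5]  = 7; V = -2S + 3H + 5  [with S=14, H=7]  = -2.
Change = 22 − (-2) = 24.

24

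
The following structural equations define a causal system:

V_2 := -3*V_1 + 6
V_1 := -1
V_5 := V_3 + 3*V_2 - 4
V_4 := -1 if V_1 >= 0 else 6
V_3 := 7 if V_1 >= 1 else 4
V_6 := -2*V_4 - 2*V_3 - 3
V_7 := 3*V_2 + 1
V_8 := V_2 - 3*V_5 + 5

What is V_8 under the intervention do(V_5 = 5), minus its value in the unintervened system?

do(V_5=5) replaces the equation V_5 := V_3 + 3*V_2 - 4 with the constant V_5 = 5.
V_2 = -3*V_1 + 6  [with V_1=-1]  = 9
V_8 = V_2 - 3*V_5 + 5  [with V_2=9, V_5=5]  = -1
Without intervention: V_2 = -3*V_1 + 6  [with V_1=-1]  = 9; V_3 = 7 if V_1 >= 1 else 4  [with V_1=-1]  = 4; V_5 = V_3 + 3*V_2 - 4  [with V_3=4, V_2=9]  = 27; V_8 = V_2 - 3*V_5 + 5  [with V_2=9, V_5=27]  = -67.
Change = -1 − (-67) = 66.

66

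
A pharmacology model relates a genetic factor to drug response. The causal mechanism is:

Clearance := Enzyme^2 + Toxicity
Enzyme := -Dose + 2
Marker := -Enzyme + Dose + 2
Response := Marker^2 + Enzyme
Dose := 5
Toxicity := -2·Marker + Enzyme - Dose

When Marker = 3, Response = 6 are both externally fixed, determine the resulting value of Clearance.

-5

Setting Marker = 3, Response = 6 by intervention discards those variables' equations.
Enzyme = -Dose + 2  [with Dose=5]  = -3
Toxicity = -2·Marker + Enzyme - Dose  [with Marker=3, Enzyme=-3, Dose=5]  = -14
Clearance = Enzyme^2 + Toxicity  [with Enzyme=-3, Toxicity=-14]  = -5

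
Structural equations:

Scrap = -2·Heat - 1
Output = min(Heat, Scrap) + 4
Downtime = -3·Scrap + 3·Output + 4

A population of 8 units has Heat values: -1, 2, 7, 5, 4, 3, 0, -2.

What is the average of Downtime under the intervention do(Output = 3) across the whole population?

29.5

The intervention sets Output=3 in all 8 units regardless of Heat. Recomputing Downtime per unit gives 10, 28, 58, 46, 40, 34, 16, 4; average 29.5.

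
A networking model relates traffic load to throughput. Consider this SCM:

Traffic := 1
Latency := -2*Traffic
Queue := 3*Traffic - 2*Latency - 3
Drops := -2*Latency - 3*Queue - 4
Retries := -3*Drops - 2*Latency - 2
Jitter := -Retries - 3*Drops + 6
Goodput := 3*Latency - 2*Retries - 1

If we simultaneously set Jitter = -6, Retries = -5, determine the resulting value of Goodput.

3

Setting Jitter = -6, Retries = -5 by intervention discards those variables' equations.
Latency = -2*Traffic  [with Traffic=1]  = -2
Goodput = 3*Latency - 2*Retries - 1  [with Latency=-2, Retries=-5]  = 3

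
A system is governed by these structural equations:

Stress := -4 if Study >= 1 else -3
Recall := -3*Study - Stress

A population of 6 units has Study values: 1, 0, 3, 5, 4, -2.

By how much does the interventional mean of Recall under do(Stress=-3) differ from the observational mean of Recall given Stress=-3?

The intervention sets Stress=-3 in all 6 units regardless of Study. Recomputing Recall per unit gives 0, 3, -6, -12, -9, 9; average -2.5.
E[Recall|Stress=-3] averages over only the 2 units with Stress=-3 (Study = 0, -2): Recall = 3, 9, mean 6.
Difference = -2.5 − 6 = -8.5.

-8.5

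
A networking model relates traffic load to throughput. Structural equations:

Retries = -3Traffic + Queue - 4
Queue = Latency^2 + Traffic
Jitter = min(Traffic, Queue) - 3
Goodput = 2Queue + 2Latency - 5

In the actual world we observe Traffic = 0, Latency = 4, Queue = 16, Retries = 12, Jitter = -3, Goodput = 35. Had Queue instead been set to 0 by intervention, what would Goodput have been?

The intervention breaks the incoming arrows to Queue: Queue = Latency^2 + Traffic no longer applies, and Queue = 0.
Goodput = 2Queue + 2Latency - 5  [with Queue=0, Latency=4]  = 3

3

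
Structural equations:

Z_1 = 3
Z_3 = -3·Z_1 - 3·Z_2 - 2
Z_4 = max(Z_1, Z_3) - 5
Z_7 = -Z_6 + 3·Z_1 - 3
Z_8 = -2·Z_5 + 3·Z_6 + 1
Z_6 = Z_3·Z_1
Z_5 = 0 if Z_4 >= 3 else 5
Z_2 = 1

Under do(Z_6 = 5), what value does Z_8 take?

6

Intervening sets Z_6 = 5 and removes its equation (Z_6 = Z_3·Z_1).
Z_3 = -3·Z_1 - 3·Z_2 - 2  [with Z_1=3, Z_2=1]  = -14
Z_4 = max(Z_1, Z_3) - 5  [with Z_1=3, Z_3=-14]  = -2
Z_5 = 0 if Z_4 >= 3 else 5  [with Z_4=-2]  = 5
Z_8 = -2·Z_5 + 3·Z_6 + 1  [with Z_5=5, Z_6=5]  = 6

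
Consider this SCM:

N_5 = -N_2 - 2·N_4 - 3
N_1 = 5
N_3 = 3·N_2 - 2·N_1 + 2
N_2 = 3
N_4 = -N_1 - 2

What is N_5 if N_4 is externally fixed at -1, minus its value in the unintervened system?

-12

Intervening sets N_4 = -1 and removes its equation (N_4 = -N_1 - 2).
N_5 = -N_2 - 2·N_4 - 3  [with N_2=3, N_4=-1]  = -4
Without intervention: N_4 = -N_1 - 2  [with N_1=5]  = -7; N_5 = -N_2 - 2·N_4 - 3  [with N_2=3, N_4=-7]  = 8.
Change = -4 − 8 = -12.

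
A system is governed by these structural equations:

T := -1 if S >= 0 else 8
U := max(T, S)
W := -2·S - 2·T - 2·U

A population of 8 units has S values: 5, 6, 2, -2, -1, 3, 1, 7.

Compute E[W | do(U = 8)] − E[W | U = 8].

5.25

Every unit gets U=8 under the intervention. W values become -24, -26, -18, -28, -30, -20, -16, -28; E[W|do(U=8)] = -23.75.
Conditioning on U=8 selects the 2 unit(s) with S ∈ {-2, -1}. Their W values: -28, -30. Mean = -29.
Difference = -23.75 − (-29) = 5.25.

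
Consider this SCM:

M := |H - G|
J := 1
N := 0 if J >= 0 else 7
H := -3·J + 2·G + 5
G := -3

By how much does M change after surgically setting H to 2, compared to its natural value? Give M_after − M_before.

4

do(H=2) replaces the equation H := -3·J + 2·G + 5 with the constant H = 2.
M = |H - G|  [with H=2, G=-3]  = 5
Without intervention: H = -3·J + 2·G + 5  [with J=1, G=-3]  = -4; M = |H - G|  [with H=-4, G=-3]  = 1.
Change = 5 − 1 = 4.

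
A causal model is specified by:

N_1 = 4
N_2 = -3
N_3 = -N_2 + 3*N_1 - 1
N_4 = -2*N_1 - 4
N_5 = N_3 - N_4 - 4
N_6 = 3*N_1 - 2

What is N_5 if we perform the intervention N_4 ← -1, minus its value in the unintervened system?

Intervening sets N_4 = -1 and removes its equation (N_4 = -2*N_1 - 4).
N_3 = -N_2 + 3*N_1 - 1  [with N_2=-3, N_1=4]  = 14
N_5 = N_3 - N_4 - 4  [with N_3=14, N_4=-1]  = 11
Without intervention: N_3 = -N_2 + 3*N_1 - 1  [with N_2=-3, N_1=4]  = 14; N_4 = -2*N_1 - 4  [with N_1=4]  = -12; N_5 = N_3 - N_4 - 4  [with N_3=14, N_4=-12]  = 22.
Change = 11 − 22 = -11.

-11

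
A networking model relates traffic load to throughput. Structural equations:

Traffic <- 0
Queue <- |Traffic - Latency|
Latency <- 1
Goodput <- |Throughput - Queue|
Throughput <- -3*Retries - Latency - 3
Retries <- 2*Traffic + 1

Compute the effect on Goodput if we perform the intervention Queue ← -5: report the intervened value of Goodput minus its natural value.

The intervention breaks the incoming arrows to Queue: Queue <- |Traffic - Latency| no longer applies, and Queue = -5.
Retries = 2*Traffic + 1  [with Traffic=0]  = 1
Throughput = -3*Retries - Latency - 3  [with Retries=1, Latency=1]  = -7
Goodput = |Throughput - Queue|  [with Throughput=-7, Queue=-5]  = 2
Without intervention: Queue = |Traffic - Latency|  [with Traffic=0, Latency=1]  = 1; Retries = 2*Traffic + 1  [with Traffic=0]  = 1; Throughput = -3*Retries - Latency - 3  [with Retries=1, Latency=1]  = -7; Goodput = |Throughput - Queue|  [with Throughput=-7, Queue=1]  = 8.
Change = 2 − 8 = -6.

-6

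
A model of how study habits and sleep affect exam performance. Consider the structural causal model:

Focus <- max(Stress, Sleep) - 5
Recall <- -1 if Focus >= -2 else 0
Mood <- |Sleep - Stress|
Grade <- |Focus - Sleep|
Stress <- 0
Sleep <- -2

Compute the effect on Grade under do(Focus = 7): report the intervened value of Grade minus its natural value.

The intervention breaks the incoming arrows to Focus: Focus <- max(Stress, Sleep) - 5 no longer applies, and Focus = 7.
Grade = |Focus - Sleep|  [with Focus=7, Sleep=-2]  = 9
Without intervention: Focus = max(Stress, Sleep) - 5  [with Stress=0, Sleep=-2]  = -5; Grade = |Focus - Sleep|  [with Focus=-5, Sleep=-2]  = 3.
Change = 9 − 3 = 6.

6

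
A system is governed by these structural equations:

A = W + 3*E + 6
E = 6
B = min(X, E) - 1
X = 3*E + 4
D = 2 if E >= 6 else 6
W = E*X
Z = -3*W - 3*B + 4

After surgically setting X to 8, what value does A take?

Under do(X=8), the mechanism X = 3*E + 4 is discarded; X is fixed at 8.
W = E*X  [with E=6, X=8]  = 48
A = W + 3*E + 6  [with W=48, E=6]  = 72

72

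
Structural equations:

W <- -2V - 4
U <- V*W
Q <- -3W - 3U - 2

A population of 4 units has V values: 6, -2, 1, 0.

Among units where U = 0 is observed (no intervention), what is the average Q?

Conditioning on U=0 selects the 2 unit(s) with V ∈ {-2, 0}. Their Q values: -2, 10. Mean = 4.

4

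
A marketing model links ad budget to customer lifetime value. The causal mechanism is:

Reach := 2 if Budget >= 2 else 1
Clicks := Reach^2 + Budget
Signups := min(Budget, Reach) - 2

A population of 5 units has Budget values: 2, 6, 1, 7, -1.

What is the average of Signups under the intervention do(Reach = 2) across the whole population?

The intervention sets Reach=2 in all 5 units regardless of Budget. Recomputing Signups per unit gives 0, 0, -1, 0, -3; average -0.8.

-0.8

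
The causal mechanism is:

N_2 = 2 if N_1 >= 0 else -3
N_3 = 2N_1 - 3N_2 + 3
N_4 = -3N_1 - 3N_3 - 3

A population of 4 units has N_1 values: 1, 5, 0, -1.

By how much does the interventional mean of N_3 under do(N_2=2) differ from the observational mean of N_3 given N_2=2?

-1.5

The intervention sets N_2=2 in all 4 units regardless of N_1. Recomputing N_3 per unit gives -1, 7, -3, -5; average -0.5.
Observing N_2=2 restricts to units where N_2's equation naturally yields 2: N_1 ∈ {1, 5, 0}. In that subpopulation N_3 = -1, 7, -3, mean 1.
Difference = -0.5 − 1 = -1.5.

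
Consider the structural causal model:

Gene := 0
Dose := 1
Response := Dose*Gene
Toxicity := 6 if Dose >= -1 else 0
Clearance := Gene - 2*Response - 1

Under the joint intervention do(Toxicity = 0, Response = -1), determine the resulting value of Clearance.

The joint intervention fixes Toxicity = 0, Response = -1, removing each variable's own equation.
Clearance = Gene - 2*Response - 1  [with Gene=0, Response=-1]  = 1

1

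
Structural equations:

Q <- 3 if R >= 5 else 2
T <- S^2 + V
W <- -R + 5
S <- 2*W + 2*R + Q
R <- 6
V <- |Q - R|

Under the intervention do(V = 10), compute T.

Under do(V=10), the mechanism V <- |Q - R| is discarded; V is fixed at 10.
W = -R + 5  [with R=6]  = -1
Q = 3 if R >= 5 else 2  [with R=6]  = 3
S = 2*W + 2*R + Q  [with W=-1, R=6, Q=3]  = 13
T = S^2 + V  [with S=13, V=10]  = 179

179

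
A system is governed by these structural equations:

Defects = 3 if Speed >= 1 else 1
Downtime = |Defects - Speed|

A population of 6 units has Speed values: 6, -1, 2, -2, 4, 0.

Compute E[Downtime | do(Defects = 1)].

Under do(Defects=1), Defects's equation is replaced by Defects=1 for every unit. Per-unit Downtime: 5, 2, 1, 3, 3, 1. Mean = 2.5.

2.5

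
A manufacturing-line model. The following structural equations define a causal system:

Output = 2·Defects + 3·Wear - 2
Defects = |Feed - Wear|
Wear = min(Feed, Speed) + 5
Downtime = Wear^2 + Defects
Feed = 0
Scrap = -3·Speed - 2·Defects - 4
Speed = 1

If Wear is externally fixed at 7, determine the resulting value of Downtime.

The intervention breaks the incoming arrows to Wear: Wear = min(Feed, Speed) + 5 no longer applies, and Wear = 7.
Defects = |Feed - Wear|  [with Feed=0, Wear=7]  = 7
Downtime = Wear^2 + Defects  [with Wear=7, Defects=7]  = 56

56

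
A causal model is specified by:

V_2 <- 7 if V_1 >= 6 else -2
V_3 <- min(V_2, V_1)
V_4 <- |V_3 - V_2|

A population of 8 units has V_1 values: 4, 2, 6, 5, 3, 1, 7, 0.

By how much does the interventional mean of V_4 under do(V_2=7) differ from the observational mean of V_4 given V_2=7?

3

Every unit gets V_2=7 under the intervention. V_4 values become 3, 5, 1, 2, 4, 6, 0, 7; E[V_4|do(V_2=7)] = 3.5.
Observing V_2=7 restricts to units where V_2's equation naturally yields 7: V_1 ∈ {6, 7}. In that subpopulation V_4 = 1, 0, mean 0.5.
Difference = 3.5 − 0.5 = 3.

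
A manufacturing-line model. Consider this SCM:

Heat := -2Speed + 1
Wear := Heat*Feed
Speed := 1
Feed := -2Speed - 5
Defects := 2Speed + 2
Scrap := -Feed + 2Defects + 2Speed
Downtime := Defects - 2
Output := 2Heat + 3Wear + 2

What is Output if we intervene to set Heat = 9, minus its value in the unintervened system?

The intervention breaks the incoming arrows to Heat: Heat := -2Speed + 1 no longer applies, and Heat = 9.
Feed = -2Speed - 5  [with Speed=1]  = -7
Wear = Heat*Feed  [with Heat=9, Feed=-7]  = -63
Output = 2Heat + 3Wear + 2  [with Heat=9, Wear=-63]  = -169
Without intervention: Feed = -2Speed - 5  [with Speed=1]  = -7; Heat = -2Speed + 1  [with Speed=1]  = -1; Wear = Heat*Feed  [with Heat=-1, Feed=-7]  = 7; Output = 2Heat + 3Wear + 2  [with Heat=-1, Wear=7]  = 21.
Change = -169 − 21 = -190.

-190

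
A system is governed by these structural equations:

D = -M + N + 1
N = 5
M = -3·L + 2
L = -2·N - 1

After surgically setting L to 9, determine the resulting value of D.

Under do(L=9), the mechanism L = -2·N - 1 is discarded; L is fixed at 9.
M = -3·L + 2  [with L=9]  = -25
D = -M + N + 1  [with M=-25, N=5]  = 31

31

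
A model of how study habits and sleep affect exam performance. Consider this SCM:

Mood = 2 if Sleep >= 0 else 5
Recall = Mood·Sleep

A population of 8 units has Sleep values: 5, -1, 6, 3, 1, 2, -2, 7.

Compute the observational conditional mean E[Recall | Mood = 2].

Observing Mood=2 restricts to units where Mood's equation naturally yields 2: Sleep ∈ {5, 6, 3, 1, 2, 7}. In that subpopulation Recall = 10, 12, 6, 2, 4, 14, mean 8.

8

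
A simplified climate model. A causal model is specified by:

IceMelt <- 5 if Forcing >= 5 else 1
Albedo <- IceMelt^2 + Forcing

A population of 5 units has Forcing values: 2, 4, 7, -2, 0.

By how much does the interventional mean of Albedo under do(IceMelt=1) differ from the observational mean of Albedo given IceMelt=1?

The intervention sets IceMelt=1 in all 5 units regardless of Forcing. Recomputing Albedo per unit gives 3, 5, 8, -1, 1; average 3.2.
Conditioning on IceMelt=1 selects the 4 unit(s) with Forcing ∈ {2, 4, -2, 0}. Their Albedo values: 3, 5, -1, 1. Mean = 2.
Difference = 3.2 − 2 = 1.2.

1.2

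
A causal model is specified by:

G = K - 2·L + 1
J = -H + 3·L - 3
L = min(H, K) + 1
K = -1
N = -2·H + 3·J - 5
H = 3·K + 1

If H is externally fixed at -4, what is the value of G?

6

do(H=-4) replaces the equation H = 3·K + 1 with the constant H = -4.
L = min(H, K) + 1  [with H=-4, K=-1]  = -3
G = K - 2·L + 1  [with K=-1, L=-3]  = 6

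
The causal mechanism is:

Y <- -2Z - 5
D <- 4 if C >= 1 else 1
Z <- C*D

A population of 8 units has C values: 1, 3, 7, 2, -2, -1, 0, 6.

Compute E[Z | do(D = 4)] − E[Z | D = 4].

-7.2

The intervention sets D=4 in all 8 units regardless of C. Recomputing Z per unit gives 4, 12, 28, 8, -8, -4, 0, 24; average 8.
Conditioning on D=4 selects the 5 unit(s) with C ∈ {1, 3, 7, 2, 6}. Their Z values: 4, 12, 28, 8, 24. Mean = 15.2.
Difference = 8 − 15.2 = -7.2.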